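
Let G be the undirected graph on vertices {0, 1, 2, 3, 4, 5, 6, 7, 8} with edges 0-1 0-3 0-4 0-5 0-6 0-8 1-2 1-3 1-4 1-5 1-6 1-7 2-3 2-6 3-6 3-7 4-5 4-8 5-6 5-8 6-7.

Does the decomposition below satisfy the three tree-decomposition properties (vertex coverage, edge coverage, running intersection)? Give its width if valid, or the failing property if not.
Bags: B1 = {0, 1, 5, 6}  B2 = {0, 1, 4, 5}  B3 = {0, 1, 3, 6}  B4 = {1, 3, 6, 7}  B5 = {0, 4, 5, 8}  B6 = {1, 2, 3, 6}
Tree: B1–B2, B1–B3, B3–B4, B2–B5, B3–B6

Yes; width 3.

Checking the three conditions: (i) the bags cover all of {0, 1, 2, 3, 4, 5, 6, 7, 8}; (ii) for each edge, some bag contains both endpoints; (iii) the bags containing any fixed vertex form a subtree. All hold, so the decomposition is valid with width 4 − 1 = 3.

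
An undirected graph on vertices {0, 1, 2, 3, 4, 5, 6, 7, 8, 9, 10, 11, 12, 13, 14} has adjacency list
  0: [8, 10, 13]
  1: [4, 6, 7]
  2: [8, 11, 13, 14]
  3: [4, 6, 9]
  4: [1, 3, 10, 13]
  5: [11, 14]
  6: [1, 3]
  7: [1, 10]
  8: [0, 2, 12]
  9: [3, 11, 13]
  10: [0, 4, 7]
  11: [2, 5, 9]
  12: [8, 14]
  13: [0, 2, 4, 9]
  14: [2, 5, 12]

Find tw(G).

3

A width-3 tree decomposition is:
Bags: B1 = {5, 11, 12, 14}  B2 = {2, 11, 12, 14}  B3 = {2, 8, 11, 12}  B4 = {2, 8, 9, 11}  B5 = {2, 8, 9, 13}  B6 = {0, 8, 9, 13}  B7 = {0, 3, 9, 13}  B8 = {0, 3, 4, 13}  B9 = {0, 3, 4, 10}  B10 = {3, 4, 6, 10}  B11 = {1, 4, 6, 10}  B12 = {1, 6, 7, 10}
Tree: B1–B2, B2–B3, B3–B4, B4–B5, B5–B6, B6–B7, B7–B8, B8–B9, B9–B10, B10–B11, B11–B12
Every bag has size at most 4, so the width is 4 − 1 = 3 and tw(G) ≤ 3. For the lower bound: the 4 vertex sets {5,12,14}, {11}, {2}, {0,8,9,13} are disjoint, each induces a connected subgraph, and every pair is joined by at least one edge of G. Contracting each set to a single vertex therefore yields K_{4} as a minor, and since treewidth is minor-monotone, tw(G) ≥ tw(K_{4}) = 3. Therefore the treewidth is 3.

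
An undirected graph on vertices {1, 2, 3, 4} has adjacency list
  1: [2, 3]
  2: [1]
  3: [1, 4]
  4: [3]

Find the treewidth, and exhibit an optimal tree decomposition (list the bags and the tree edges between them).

Treewidth 1.
One optimal decomposition is:
Bags: B1 = {3, 4}  B2 = {1, 3}  B3 = {1, 2}
Tree: B1–B2, B2–B3

Each bag holds 2 vertices, so the decomposition has width 1, which upper-bounds the treewidth. Since G has at least one edge (e.g. 4–3), it is not an edgeless graph, so tw(G) ≥ 1. Therefore the treewidth is 1.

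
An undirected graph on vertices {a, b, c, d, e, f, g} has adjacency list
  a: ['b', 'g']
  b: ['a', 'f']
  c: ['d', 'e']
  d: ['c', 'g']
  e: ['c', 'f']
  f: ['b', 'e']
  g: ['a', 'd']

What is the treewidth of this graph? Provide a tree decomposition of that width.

The largest bag has 3 vertices, giving width 2; this decomposition certifies tw(G) ≤ 2. The edges d–g–a–b–f–e–c–d form a cycle, so G is not a tree and its treewidth is at least 2. Combining the bounds, tw(G) = 2.

Treewidth 2.
One optimal decomposition is:
Bags: B1 = {a, d, g}  B2 = {a, b, d}  B3 = {b, d, f}  B4 = {d, e, f}  B5 = {c, d, e}
Tree: B1–B2, B2–B3, B3–B4, B4–B5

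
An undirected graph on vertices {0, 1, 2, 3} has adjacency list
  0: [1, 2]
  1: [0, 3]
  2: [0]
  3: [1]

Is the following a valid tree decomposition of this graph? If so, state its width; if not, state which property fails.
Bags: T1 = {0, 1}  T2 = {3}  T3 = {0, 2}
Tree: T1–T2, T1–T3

A tree decomposition must satisfy three properties: every vertex lies in some bag; for every edge, both endpoints lie together in some bag; and for every vertex, the bags containing it form a connected subtree. Here edge (1,3) lies in no bag, so the decomposition is invalid.

No — edge (1,3) lies in no bag.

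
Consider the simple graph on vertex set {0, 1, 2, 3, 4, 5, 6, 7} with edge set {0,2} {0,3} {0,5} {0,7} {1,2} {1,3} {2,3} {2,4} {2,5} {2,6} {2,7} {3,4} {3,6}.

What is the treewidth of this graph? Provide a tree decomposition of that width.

Treewidth 2.
Bags: B1 = {0, 2, 3}  B2 = {1, 2, 3}  B3 = {0, 2, 5}  B4 = {2, 3, 4}  B5 = {0, 2, 7}  B6 = {2, 3, 6}
Tree: B1–B2, B1–B3, B2–B4, B1–B5, B4–B6

The largest bag has 3 vertices, giving width 2; this decomposition certifies tw(G) ≤ 2. For the lower bound, the 3 vertices {0, 2, 3} are pairwise adjacent, and any tree decomposition puts a clique entirely inside one bag — forcing width ≥ 2. Therefore the treewidth is 2.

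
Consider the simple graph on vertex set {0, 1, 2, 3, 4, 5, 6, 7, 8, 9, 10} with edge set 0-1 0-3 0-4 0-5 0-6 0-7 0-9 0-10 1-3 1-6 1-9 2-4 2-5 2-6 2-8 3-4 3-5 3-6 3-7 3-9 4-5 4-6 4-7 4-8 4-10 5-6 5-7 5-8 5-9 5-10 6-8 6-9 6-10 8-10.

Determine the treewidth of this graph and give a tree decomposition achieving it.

Treewidth 4.
Bags: B1 = {0, 4, 5, 6, 10}  B2 = {0, 3, 4, 5, 6}  B3 = {0, 3, 5, 6, 9}  B4 = {4, 5, 6, 8, 10}  B5 = {0, 3, 4, 5, 7}  B6 = {2, 4, 5, 6, 8}  B7 = {0, 1, 3, 6, 9}
Tree: B1–B2, B2–B3, B1–B4, B2–B5, B4–B6, B3–B7

Every bag has size at most 5, so the width is 5 − 1 = 4 and tw(G) ≤ 4. On the other hand G contains the 5-clique {0, 1, 3, 6, 9}. A clique must lie in a single bag of any decomposition, so no decomposition can have width below 4. The upper and lower bounds meet at 4, so that is the treewidth.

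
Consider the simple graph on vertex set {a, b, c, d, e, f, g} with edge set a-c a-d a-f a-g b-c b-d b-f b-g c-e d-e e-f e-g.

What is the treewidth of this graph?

A width-3 tree decomposition is:
Bags: B1 = {a, b, e, f}  B2 = {a, b, c, e}  B3 = {a, b, e, g}  B4 = {a, b, d, e}
Tree: B1–B2, B2–B3, B3–B4
Each bag holds 4 vertices, so the decomposition has width 3, which upper-bounds the treewidth. For the lower bound: the 4 vertex sets {b,f}, {a,c}, {e}, {g} are disjoint, each induces a connected subgraph, and every pair is joined by at least one edge of G. Contracting each set to a single vertex therefore yields K_{4} as a minor, and since treewidth is minor-monotone, tw(G) ≥ tw(K_{4}) = 3. Therefore the treewidth is 3.

3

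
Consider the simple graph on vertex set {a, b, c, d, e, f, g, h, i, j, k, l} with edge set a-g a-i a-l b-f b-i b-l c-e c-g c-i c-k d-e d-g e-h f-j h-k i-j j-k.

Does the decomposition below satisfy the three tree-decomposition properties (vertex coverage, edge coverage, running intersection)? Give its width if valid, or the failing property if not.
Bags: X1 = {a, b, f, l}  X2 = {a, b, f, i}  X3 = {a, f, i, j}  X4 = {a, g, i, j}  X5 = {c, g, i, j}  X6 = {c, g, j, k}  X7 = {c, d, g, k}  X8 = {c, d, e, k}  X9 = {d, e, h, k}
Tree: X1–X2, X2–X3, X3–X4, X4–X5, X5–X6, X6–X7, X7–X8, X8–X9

Every vertex of G appears in some bag (union = {a, b, c, d, e, f, g, h, i, j, k, l}); every edge is covered by a bag; and for each vertex v the set of bags containing v is connected in the bag tree. The decomposition is therefore valid. The largest bag has 4 vertices, so the width is 3.

Yes; width 3.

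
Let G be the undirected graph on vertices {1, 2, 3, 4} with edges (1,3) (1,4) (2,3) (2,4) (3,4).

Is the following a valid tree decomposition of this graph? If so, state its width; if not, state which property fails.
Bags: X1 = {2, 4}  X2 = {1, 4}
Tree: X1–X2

A tree decomposition must satisfy three properties: every vertex lies in some bag; for every edge, both endpoints lie together in some bag; and for every vertex, the bags containing it form a connected subtree. Here vertex 3 appears in no bag, so the decomposition is invalid.

No — vertex 3 appears in no bag.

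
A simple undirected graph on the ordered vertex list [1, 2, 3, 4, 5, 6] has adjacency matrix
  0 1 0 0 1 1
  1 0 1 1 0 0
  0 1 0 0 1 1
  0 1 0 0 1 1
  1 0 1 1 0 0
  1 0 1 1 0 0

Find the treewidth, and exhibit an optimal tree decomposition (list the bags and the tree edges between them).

Each bag holds 4 vertices, so the decomposition has width 3, which upper-bounds the treewidth. For the lower bound: the 4 vertex sets {4,6}, {1,2}, {3}, {5} are disjoint, each induces a connected subgraph, and every pair is joined by at least one edge of G. Contracting each set to a single vertex therefore yields K_{4} as a minor, and since treewidth is minor-monotone, tw(G) ≥ tw(K_{4}) = 3. Hence tw(G) = 3 exactly.

Treewidth 3.
One such decomposition:
Bags: B1 = {1, 3, 4, 6}  B2 = {1, 2, 3, 4}  B3 = {1, 3, 4, 5}
Tree: B1–B2, B2–B3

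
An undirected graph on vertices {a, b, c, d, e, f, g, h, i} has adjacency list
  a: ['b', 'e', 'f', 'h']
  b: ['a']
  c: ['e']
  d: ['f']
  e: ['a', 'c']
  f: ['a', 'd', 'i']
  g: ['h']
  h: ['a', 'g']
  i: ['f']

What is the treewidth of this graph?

1

A width-1 tree decomposition is:
Bags: B1 = {a, b}  B2 = {a, h}  B3 = {a, f}  B4 = {f, i}  B5 = {a, e}  B6 = {g, h}  B7 = {d, f}  B8 = {c, e}
Tree: B1–B2, B1–B3, B3–B4, B2–B5, B2–B6, B3–B7, B5–B8
The largest bag has 2 vertices, giving width 1; this decomposition certifies tw(G) ≤ 1. Any graph with an edge has treewidth ≥ 1, and G has the edge a–b. Hence tw(G) = 1 exactly.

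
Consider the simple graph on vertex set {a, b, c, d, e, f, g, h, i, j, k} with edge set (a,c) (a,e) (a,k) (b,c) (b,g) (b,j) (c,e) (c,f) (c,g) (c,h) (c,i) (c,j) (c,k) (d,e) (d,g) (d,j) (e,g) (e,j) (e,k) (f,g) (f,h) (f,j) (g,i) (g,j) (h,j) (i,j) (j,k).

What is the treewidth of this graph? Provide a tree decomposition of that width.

Each bag holds 4 vertices, so the decomposition has width 3, which upper-bounds the treewidth. Conversely, {d, e, g, j} is a clique of size 4, and the vertices of any clique must share a bag in every tree decomposition; so some bag has ≥ 4 vertices and tw(G) ≥ 3. Hence tw(G) = 3 exactly.

Treewidth 3.
One optimal decomposition is:
Bags: B1 = {c, e, j, k}  B2 = {c, e, g, j}  B3 = {c, f, g, j}  B4 = {c, f, h, j}  B5 = {c, g, i, j}  B6 = {d, e, g, j}  B7 = {b, c, g, j}  B8 = {a, c, e, k}
Tree: B1–B2, B2–B3, B3–B4, B2–B5, B2–B6, B2–B7, B1–B8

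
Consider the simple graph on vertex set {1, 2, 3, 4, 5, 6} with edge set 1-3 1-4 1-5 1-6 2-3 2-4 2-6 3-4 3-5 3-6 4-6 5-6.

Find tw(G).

A width-3 tree decomposition is:
Bags: B1 = {1, 3, 4, 6}  B2 = {2, 3, 4, 6}  B3 = {1, 3, 5, 6}
Tree: B1–B2, B1–B3
Each bag holds 4 vertices, so the decomposition has width 3, which upper-bounds the treewidth. On the other hand G contains the 4-clique {1, 3, 4, 6}. A clique must lie in a single bag of any decomposition, so no decomposition can have width below 3. Hence tw(G) = 3 exactly.

3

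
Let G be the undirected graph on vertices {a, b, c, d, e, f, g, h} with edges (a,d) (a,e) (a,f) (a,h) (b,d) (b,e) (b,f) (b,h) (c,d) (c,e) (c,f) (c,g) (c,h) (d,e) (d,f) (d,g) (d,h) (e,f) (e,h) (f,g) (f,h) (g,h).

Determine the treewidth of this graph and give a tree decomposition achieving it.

Treewidth 4.
One such decomposition:
Bags: B1 = {c, d, f, g, h}  B2 = {c, d, e, f, h}  B3 = {a, d, e, f, h}  B4 = {b, d, e, f, h}
Tree: B1–B2, B2–B3, B2–B4

The largest bag has 5 vertices, giving width 4; this decomposition certifies tw(G) ≤ 4. For the lower bound, the 5 vertices {c, d, f, g, h} are pairwise adjacent, and any tree decomposition puts a clique entirely inside one bag — forcing width ≥ 4. Hence tw(G) = 4 exactly.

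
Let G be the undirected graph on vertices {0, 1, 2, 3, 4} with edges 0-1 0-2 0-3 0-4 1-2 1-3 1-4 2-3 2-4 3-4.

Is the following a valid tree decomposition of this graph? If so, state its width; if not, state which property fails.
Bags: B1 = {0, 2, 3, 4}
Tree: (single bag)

No — vertex 1 appears in no bag.

A tree decomposition must satisfy three properties: every vertex lies in some bag; for every edge, both endpoints lie together in some bag; and for every vertex, the bags containing it form a connected subtree. Here vertex 1 appears in no bag, so the decomposition is invalid.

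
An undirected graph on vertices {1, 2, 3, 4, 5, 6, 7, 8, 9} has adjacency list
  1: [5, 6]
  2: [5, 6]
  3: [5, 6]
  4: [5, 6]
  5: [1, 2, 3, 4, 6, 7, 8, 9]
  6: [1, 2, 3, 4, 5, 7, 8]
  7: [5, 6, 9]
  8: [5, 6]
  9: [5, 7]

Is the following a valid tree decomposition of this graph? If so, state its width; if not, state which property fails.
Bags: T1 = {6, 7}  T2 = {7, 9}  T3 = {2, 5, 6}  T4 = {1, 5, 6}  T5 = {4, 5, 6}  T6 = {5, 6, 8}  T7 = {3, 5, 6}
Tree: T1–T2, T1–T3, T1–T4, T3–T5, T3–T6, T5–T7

No — edge (5,7) lies in no bag.

A tree decomposition must satisfy three properties: every vertex lies in some bag; for every edge, both endpoints lie together in some bag; and for every vertex, the bags containing it form a connected subtree. Here edge (5,7) lies in no bag, so the decomposition is invalid.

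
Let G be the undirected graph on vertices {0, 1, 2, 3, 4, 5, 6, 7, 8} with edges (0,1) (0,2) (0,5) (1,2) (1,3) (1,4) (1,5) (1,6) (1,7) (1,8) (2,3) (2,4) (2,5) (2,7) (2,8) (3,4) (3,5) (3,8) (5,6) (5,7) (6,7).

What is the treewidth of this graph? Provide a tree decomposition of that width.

Treewidth 3.
Bags: B1 = {1, 5, 6, 7}  B2 = {1, 2, 5, 7}  B3 = {1, 2, 3, 5}  B4 = {1, 2, 3, 4}  B5 = {1, 2, 3, 8}  B6 = {0, 1, 2, 5}
Tree: B1–B2, B2–B3, B3–B4, B3–B5, B2–B6

The largest bag has 4 vertices, giving width 3; this decomposition certifies tw(G) ≤ 3. On the other hand G contains the 4-clique {0, 1, 2, 5}. A clique must lie in a single bag of any decomposition, so no decomposition can have width below 3. Hence tw(G) = 3 exactly.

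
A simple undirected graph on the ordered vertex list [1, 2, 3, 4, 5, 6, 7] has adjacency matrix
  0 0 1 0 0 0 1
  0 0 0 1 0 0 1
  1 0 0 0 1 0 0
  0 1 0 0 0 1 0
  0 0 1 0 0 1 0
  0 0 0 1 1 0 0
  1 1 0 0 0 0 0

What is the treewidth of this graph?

2

A width-2 tree decomposition is:
Bags: B1 = {4, 5, 6}  B2 = {2, 4, 5}  B3 = {2, 5, 7}  B4 = {1, 5, 7}  B5 = {1, 3, 5}
Tree: B1–B2, B2–B3, B3–B4, B4–B5
Each bag holds 3 vertices, so the decomposition has width 2, which upper-bounds the treewidth. The edges 5–6–4–2–7–1–3–5 form a cycle, so G is not a tree and its treewidth is at least 2. Combining the bounds, tw(G) = 2.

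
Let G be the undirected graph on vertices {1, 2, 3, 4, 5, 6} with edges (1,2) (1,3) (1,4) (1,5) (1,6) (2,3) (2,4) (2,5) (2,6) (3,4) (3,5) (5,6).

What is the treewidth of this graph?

3

A width-3 tree decomposition is:
Bags: B1 = {1, 2, 3, 4}  B2 = {1, 2, 3, 5}  B3 = {1, 2, 5, 6}
Tree: B1–B2, B2–B3
Every bag has size at most 4, so the width is 4 − 1 = 3 and tw(G) ≤ 3. On the other hand G contains the 4-clique {1, 2, 3, 4}. A clique must lie in a single bag of any decomposition, so no decomposition can have width below 3. The upper and lower bounds meet at 3, so that is the treewidth.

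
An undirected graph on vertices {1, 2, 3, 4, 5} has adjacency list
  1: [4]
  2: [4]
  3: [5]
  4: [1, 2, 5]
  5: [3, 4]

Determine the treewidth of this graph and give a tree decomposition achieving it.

The largest bag has 2 vertices, giving width 1; this decomposition certifies tw(G) ≤ 1. G has an edge, so its treewidth is at least 1. The upper and lower bounds meet at 1, so that is the treewidth.

Treewidth 1.
Bags: B1 = {1, 4}  B2 = {4, 5}  B3 = {3, 5}  B4 = {2, 4}
Tree: B1–B2, B2–B3, B2–B4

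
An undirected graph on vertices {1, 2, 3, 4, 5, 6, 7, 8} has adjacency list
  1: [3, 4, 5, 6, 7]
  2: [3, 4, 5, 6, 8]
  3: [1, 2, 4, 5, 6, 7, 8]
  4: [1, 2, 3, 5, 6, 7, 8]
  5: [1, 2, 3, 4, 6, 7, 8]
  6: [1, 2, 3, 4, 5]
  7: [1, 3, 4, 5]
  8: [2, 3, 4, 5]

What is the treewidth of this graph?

A width-4 tree decomposition is:
Bags: B1 = {1, 3, 4, 5, 6}  B2 = {2, 3, 4, 5, 6}  B3 = {2, 3, 4, 5, 8}  B4 = {1, 3, 4, 5, 7}
Tree: B1–B2, B2–B3, B1–B4
Each bag holds 5 vertices, so the decomposition has width 4, which upper-bounds the treewidth. Conversely, {2, 3, 4, 5, 8} is a clique of size 5, and the vertices of any clique must share a bag in every tree decomposition; so some bag has ≥ 5 vertices and tw(G) ≥ 4. Combining the bounds, tw(G) = 4.

4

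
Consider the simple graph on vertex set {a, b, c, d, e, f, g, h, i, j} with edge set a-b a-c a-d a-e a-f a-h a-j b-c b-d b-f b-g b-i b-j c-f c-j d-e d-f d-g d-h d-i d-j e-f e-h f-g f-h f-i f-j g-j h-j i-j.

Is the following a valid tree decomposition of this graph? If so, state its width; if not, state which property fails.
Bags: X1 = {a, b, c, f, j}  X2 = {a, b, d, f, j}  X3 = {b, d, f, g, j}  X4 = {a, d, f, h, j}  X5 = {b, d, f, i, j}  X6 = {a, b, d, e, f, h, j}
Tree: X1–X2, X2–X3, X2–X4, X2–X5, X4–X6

No — bags containing vertex b are not connected in the tree.

A tree decomposition must satisfy three properties: every vertex lies in some bag; for every edge, both endpoints lie together in some bag; and for every vertex, the bags containing it form a connected subtree. Here bags containing vertex b are not connected in the tree, so the decomposition is invalid.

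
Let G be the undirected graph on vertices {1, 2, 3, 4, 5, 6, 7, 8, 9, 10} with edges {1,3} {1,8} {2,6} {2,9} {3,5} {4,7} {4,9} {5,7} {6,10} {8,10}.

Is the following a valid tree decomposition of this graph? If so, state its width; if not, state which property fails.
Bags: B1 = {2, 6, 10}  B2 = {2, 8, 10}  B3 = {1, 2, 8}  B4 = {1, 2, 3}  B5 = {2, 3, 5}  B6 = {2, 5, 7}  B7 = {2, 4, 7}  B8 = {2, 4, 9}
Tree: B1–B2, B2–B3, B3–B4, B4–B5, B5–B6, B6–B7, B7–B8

Every vertex of G appears in some bag (union = {1, 2, 3, 4, 5, 6, 7, 8, 9, 10}); every edge is covered by a bag; and for each vertex v the set of bags containing v is connected in the bag tree. The decomposition is therefore valid. The largest bag has 3 vertices, so the width is 2.

Yes; width 2.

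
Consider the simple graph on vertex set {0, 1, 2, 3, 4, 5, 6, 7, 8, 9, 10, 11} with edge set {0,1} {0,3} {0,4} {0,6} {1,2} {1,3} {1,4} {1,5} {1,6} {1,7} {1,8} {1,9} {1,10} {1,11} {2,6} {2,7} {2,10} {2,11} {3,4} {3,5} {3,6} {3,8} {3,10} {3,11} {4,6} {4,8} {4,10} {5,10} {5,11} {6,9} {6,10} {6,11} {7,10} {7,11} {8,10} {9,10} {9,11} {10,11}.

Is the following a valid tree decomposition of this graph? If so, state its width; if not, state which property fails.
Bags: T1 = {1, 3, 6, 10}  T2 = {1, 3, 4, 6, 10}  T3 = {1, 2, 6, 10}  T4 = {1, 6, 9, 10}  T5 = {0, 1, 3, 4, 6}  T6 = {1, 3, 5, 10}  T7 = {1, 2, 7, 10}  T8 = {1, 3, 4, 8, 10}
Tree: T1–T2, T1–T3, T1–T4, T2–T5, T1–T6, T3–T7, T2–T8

A tree decomposition must satisfy three properties: every vertex lies in some bag; for every edge, both endpoints lie together in some bag; and for every vertex, the bags containing it form a connected subtree. Here vertex 11 appears in no bag, so the decomposition is invalid.

No — vertex 11 appears in no bag.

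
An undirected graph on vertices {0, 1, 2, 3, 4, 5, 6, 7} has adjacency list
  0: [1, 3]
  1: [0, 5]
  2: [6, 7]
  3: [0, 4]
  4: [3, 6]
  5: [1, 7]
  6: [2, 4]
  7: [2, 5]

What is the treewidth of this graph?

2

A width-2 tree decomposition is:
Bags: B1 = {3, 4, 6}  B2 = {0, 3, 6}  B3 = {0, 1, 6}  B4 = {1, 5, 6}  B5 = {5, 6, 7}  B6 = {2, 6, 7}
Tree: B1–B2, B2–B3, B3–B4, B4–B5, B5–B6
Each bag holds 3 vertices, so the decomposition has width 2, which upper-bounds the treewidth. Since 6–4–3–0–1–5–7–2–6 is a cycle in G, G is not acyclic. Forests are exactly the graphs of treewidth ≤ 1, so tw(G) ≥ 2. The upper and lower bounds meet at 2, so that is the treewidth.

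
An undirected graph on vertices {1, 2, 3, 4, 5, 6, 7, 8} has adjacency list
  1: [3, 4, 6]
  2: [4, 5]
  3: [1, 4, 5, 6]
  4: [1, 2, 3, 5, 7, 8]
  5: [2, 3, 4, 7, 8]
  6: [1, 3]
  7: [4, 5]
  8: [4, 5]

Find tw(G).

A width-2 tree decomposition is:
Bags: B1 = {2, 4, 5}  B2 = {3, 4, 5}  B3 = {4, 5, 8}  B4 = {1, 3, 4}  B5 = {4, 5, 7}  B6 = {1, 3, 6}
Tree: B1–B2, B2–B3, B2–B4, B2–B5, B4–B6
Each bag holds 3 vertices, so the decomposition has width 2, which upper-bounds the treewidth. For the lower bound, the 3 vertices {1, 3, 4} are pairwise adjacent, and any tree decomposition puts a clique entirely inside one bag — forcing width ≥ 2. Combining the bounds, tw(G) = 2.

2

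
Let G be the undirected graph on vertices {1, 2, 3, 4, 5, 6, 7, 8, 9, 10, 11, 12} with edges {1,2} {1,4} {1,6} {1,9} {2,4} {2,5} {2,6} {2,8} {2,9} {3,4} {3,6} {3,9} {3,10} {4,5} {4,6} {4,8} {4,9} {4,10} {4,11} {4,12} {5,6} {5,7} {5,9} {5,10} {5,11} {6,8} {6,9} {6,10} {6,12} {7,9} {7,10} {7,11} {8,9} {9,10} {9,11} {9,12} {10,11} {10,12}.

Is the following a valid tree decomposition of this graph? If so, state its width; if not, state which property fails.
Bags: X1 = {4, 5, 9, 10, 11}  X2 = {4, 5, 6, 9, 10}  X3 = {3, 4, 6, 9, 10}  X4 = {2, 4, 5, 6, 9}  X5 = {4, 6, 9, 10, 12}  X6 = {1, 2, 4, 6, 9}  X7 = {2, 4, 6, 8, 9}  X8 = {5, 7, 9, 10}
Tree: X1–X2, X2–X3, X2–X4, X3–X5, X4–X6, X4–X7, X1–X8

A tree decomposition must satisfy three properties: every vertex lies in some bag; for every edge, both endpoints lie together in some bag; and for every vertex, the bags containing it form a connected subtree. Here edge (11,7) lies in no bag, so the decomposition is invalid.

No — edge (11,7) lies in no bag.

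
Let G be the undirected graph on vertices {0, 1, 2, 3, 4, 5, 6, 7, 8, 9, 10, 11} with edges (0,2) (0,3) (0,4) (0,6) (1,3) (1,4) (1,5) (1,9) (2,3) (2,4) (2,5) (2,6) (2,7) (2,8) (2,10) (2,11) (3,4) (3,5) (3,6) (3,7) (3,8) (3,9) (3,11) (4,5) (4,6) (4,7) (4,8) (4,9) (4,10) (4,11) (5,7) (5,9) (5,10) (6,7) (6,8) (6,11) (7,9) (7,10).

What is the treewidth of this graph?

4

A width-4 tree decomposition is:
Bags: B1 = {3, 4, 5, 7, 9}  B2 = {2, 3, 4, 5, 7}  B3 = {2, 3, 4, 6, 7}  B4 = {1, 3, 4, 5, 9}  B5 = {2, 3, 4, 6, 11}  B6 = {2, 4, 5, 7, 10}  B7 = {0, 2, 3, 4, 6}  B8 = {2, 3, 4, 6, 8}
Tree: B1–B2, B2–B3, B1–B4, B3–B5, B2–B6, B3–B7, B5–B8
Each bag holds 5 vertices, so the decomposition has width 4, which upper-bounds the treewidth. On the other hand G contains the 5-clique {2, 4, 5, 7, 10}. A clique must lie in a single bag of any decomposition, so no decomposition can have width below 4. Therefore the treewidth is 4.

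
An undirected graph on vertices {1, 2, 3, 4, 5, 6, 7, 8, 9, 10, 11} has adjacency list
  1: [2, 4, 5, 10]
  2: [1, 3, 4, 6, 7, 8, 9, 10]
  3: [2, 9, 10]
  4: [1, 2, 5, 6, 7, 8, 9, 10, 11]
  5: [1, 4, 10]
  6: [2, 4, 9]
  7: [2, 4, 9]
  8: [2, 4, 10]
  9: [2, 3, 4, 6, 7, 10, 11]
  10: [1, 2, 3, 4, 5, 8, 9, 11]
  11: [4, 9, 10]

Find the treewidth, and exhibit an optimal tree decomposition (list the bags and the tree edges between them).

Every bag has size at most 4, so the width is 4 − 1 = 3 and tw(G) ≤ 3. On the other hand G contains the 4-clique {2, 3, 9, 10}. A clique must lie in a single bag of any decomposition, so no decomposition can have width below 3. The upper and lower bounds meet at 3, so that is the treewidth.

Treewidth 3.
One optimal decomposition is:
Bags: B1 = {4, 9, 10, 11}  B2 = {2, 4, 9, 10}  B3 = {2, 4, 8, 10}  B4 = {2, 3, 9, 10}  B5 = {2, 4, 7, 9}  B6 = {1, 2, 4, 10}  B7 = {1, 4, 5, 10}  B8 = {2, 4, 6, 9}
Tree: B1–B2, B2–B3, B2–B4, B2–B5, B3–B6, B6–B7, B2–B8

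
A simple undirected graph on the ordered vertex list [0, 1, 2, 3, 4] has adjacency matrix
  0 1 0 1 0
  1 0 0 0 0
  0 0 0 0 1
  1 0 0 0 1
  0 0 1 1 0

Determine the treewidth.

1

A width-1 tree decomposition is:
Bags: B1 = {2, 4}  B2 = {3, 4}  B3 = {0, 3}  B4 = {0, 1}
Tree: B1–B2, B2–B3, B3–B4
Each bag holds 2 vertices, so the decomposition has width 1, which upper-bounds the treewidth. Since G has at least one edge (e.g. 2–4), it is not an edgeless graph, so tw(G) ≥ 1. Therefore the treewidth is 1.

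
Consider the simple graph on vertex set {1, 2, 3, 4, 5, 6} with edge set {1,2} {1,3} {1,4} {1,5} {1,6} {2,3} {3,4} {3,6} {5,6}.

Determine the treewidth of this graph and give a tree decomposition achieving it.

Treewidth 2.
Bags: B1 = {1, 3, 6}  B2 = {1, 5, 6}  B3 = {1, 3, 4}  B4 = {1, 2, 3}
Tree: B1–B2, B1–B3, B1–B4

The largest bag has 3 vertices, giving width 2; this decomposition certifies tw(G) ≤ 2. On the other hand G contains the 3-clique {1, 2, 3}. A clique must lie in a single bag of any decomposition, so no decomposition can have width below 2. Hence tw(G) = 2 exactly.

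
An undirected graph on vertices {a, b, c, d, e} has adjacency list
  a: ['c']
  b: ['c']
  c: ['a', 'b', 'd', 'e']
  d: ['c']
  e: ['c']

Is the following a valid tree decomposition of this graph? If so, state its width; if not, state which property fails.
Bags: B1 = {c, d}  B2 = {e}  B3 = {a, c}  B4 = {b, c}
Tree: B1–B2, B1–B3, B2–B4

A tree decomposition must satisfy three properties: every vertex lies in some bag; for every edge, both endpoints lie together in some bag; and for every vertex, the bags containing it form a connected subtree. Here edge (c,e) lies in no bag, so the decomposition is invalid.

No — edge (c,e) lies in no bag.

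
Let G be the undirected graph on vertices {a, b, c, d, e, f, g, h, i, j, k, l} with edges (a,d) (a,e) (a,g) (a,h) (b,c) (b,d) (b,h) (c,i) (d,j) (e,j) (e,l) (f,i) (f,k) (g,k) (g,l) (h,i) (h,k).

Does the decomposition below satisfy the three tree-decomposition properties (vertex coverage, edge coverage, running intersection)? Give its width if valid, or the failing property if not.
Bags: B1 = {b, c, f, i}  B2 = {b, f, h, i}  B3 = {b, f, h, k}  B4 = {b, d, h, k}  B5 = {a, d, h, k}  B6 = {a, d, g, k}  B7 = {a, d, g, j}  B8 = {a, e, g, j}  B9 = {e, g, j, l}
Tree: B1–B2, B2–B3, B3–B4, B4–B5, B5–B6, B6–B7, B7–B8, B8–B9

Vertex coverage: the bags together contain {a, b, c, d, e, f, g, h, i, j, k, l}, the full vertex set. Edge coverage: each edge of G has both endpoints in at least one bag. Running intersection: for every vertex, the bags containing it form a connected subtree. All three properties hold, so this is a valid tree decomposition of width max|bag| − 1 = 3, and hence tw(G) ≤ 3.

Yes; width 3.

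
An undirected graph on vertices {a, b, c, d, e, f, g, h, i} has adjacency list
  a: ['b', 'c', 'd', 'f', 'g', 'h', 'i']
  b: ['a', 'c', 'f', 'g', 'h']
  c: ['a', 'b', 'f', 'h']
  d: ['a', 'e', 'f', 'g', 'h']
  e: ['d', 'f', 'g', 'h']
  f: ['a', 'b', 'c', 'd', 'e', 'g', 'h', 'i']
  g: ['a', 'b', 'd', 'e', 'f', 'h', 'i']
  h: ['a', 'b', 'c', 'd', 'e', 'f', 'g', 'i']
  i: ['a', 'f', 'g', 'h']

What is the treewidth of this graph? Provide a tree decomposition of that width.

Each bag holds 5 vertices, so the decomposition has width 4, which upper-bounds the treewidth. For the lower bound, the 5 vertices {d, e, f, g, h} are pairwise adjacent, and any tree decomposition puts a clique entirely inside one bag — forcing width ≥ 4. The upper and lower bounds meet at 4, so that is the treewidth.

Treewidth 4.
One optimal decomposition is:
Bags: B1 = {a, d, f, g, h}  B2 = {a, b, f, g, h}  B3 = {d, e, f, g, h}  B4 = {a, b, c, f, h}  B5 = {a, f, g, h, i}
Tree: B1–B2, B1–B3, B2–B4, B2–B5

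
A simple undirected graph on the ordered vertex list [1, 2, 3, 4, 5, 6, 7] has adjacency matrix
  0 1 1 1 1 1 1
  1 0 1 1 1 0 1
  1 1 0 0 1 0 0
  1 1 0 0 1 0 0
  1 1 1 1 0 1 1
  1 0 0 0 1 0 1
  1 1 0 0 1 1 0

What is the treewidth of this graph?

3

A width-3 tree decomposition is:
Bags: B1 = {1, 5, 6, 7}  B2 = {1, 2, 5, 7}  B3 = {1, 2, 3, 5}  B4 = {1, 2, 4, 5}
Tree: B1–B2, B2–B3, B2–B4
The largest bag has 4 vertices, giving width 3; this decomposition certifies tw(G) ≤ 3. Conversely, {1, 2, 3, 5} is a clique of size 4, and the vertices of any clique must share a bag in every tree decomposition; so some bag has ≥ 4 vertices and tw(G) ≥ 3. Therefore the treewidth is 3.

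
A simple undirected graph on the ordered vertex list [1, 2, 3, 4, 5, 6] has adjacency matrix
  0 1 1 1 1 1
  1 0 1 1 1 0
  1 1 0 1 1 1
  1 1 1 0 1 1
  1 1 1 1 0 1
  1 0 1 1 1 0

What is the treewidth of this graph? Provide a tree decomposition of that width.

Treewidth 4.
Bags: B1 = {1, 2, 3, 4, 5}  B2 = {1, 3, 4, 5, 6}
Tree: B1–B2

Each bag holds 5 vertices, so the decomposition has width 4, which upper-bounds the treewidth. On the other hand G contains the 5-clique {1, 2, 3, 4, 5}. A clique must lie in a single bag of any decomposition, so no decomposition can have width below 4. The upper and lower bounds meet at 4, so that is the treewidth.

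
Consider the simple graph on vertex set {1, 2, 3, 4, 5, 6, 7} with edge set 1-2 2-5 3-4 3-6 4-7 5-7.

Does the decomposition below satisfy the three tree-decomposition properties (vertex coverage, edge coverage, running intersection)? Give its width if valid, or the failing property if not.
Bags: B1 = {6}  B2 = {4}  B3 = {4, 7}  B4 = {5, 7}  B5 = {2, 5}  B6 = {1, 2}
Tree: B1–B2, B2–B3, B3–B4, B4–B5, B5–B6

No — vertex 3 appears in no bag.

A tree decomposition must satisfy three properties: every vertex lies in some bag; for every edge, both endpoints lie together in some bag; and for every vertex, the bags containing it form a connected subtree. Here vertex 3 appears in no bag, so the decomposition is invalid.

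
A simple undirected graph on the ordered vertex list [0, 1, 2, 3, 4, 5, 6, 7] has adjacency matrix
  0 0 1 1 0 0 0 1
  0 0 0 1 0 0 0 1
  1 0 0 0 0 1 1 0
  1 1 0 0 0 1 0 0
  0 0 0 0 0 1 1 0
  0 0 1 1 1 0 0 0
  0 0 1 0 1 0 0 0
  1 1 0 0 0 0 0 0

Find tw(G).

2

A width-2 tree decomposition is:
Bags: B1 = {0, 1, 7}  B2 = {0, 1, 3}  B3 = {0, 2, 3}  B4 = {2, 3, 5}  B5 = {2, 5, 6}  B6 = {4, 5, 6}
Tree: B1–B2, B2–B3, B3–B4, B4–B5, B5–B6
The largest bag has 3 vertices, giving width 2; this decomposition certifies tw(G) ≤ 2. For the lower bound, G contains the cycle 7–1–3–0–7, so G is not a forest; only forests have treewidth ≤ 1, hence tw(G) ≥ 2. The upper and lower bounds meet at 2, so that is the treewidth.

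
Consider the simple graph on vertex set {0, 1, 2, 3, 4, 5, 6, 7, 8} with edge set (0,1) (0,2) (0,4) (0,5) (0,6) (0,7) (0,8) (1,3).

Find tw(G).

A width-1 tree decomposition is:
Bags: B1 = {0, 1}  B2 = {0, 8}  B3 = {0, 5}  B4 = {0, 6}  B5 = {1, 3}  B6 = {0, 2}  B7 = {0, 4}  B8 = {0, 7}
Tree: B1–B2, B2–B3, B3–B4, B1–B5, B3–B6, B4–B7, B6–B8
Each bag holds 2 vertices, so the decomposition has width 1, which upper-bounds the treewidth. Any graph with an edge has treewidth ≥ 1, and G has the edge 1–0. Combining the bounds, tw(G) = 1.

1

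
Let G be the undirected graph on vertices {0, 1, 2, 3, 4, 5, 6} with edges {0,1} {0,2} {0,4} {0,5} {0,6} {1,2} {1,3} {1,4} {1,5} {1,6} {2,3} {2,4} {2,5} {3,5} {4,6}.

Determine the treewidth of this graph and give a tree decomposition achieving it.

Treewidth 3.
One such decomposition:
Bags: B1 = {0, 1, 2, 5}  B2 = {0, 1, 2, 4}  B3 = {1, 2, 3, 5}  B4 = {0, 1, 4, 6}
Tree: B1–B2, B1–B3, B2–B4

The largest bag has 4 vertices, giving width 3; this decomposition certifies tw(G) ≤ 3. For the lower bound, the 4 vertices {0, 1, 2, 4} are pairwise adjacent, and any tree decomposition puts a clique entirely inside one bag — forcing width ≥ 3. Therefore the treewidth is 3.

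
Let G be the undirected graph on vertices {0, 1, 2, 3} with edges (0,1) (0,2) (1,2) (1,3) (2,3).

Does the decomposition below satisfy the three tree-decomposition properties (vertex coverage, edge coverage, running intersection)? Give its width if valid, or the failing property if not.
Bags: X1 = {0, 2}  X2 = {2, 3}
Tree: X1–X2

No — vertex 1 appears in no bag.

A tree decomposition must satisfy three properties: every vertex lies in some bag; for every edge, both endpoints lie together in some bag; and for every vertex, the bags containing it form a connected subtree. Here vertex 1 appears in no bag, so the decomposition is invalid.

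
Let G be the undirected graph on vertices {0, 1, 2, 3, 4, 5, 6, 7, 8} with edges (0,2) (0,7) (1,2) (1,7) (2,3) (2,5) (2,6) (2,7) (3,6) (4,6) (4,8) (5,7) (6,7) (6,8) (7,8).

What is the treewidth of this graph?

A width-2 tree decomposition is:
Bags: B1 = {6, 7, 8}  B2 = {2, 6, 7}  B3 = {0, 2, 7}  B4 = {2, 5, 7}  B5 = {1, 2, 7}  B6 = {2, 3, 6}  B7 = {4, 6, 8}
Tree: B1–B2, B2–B3, B3–B4, B2–B5, B2–B6, B1–B7
Each bag holds 3 vertices, so the decomposition has width 2, which upper-bounds the treewidth. On the other hand G contains the 3-clique {4, 6, 8}. A clique must lie in a single bag of any decomposition, so no decomposition can have width below 2. Therefore the treewidth is 2.

2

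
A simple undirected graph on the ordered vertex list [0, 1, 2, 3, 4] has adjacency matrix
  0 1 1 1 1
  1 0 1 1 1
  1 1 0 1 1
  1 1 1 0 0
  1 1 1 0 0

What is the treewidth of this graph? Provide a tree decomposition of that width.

Every bag has size at most 4, so the width is 4 − 1 = 3 and tw(G) ≤ 3. Conversely, {0, 1, 2, 3} is a clique of size 4, and the vertices of any clique must share a bag in every tree decomposition; so some bag has ≥ 4 vertices and tw(G) ≥ 3. Hence tw(G) = 3 exactly.

Treewidth 3.
One such decomposition:
Bags: B1 = {0, 1, 2, 4}  B2 = {0, 1, 2, 3}
Tree: B1–B2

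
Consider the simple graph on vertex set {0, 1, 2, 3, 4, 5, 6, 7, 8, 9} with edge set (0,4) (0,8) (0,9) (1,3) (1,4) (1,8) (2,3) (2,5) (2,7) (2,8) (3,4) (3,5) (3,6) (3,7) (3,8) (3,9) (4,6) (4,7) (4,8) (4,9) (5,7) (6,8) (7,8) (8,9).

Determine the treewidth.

A width-3 tree decomposition is:
Bags: B1 = {3, 4, 7, 8}  B2 = {2, 3, 7, 8}  B3 = {3, 4, 6, 8}  B4 = {3, 4, 8, 9}  B5 = {2, 3, 5, 7}  B6 = {0, 4, 8, 9}  B7 = {1, 3, 4, 8}
Tree: B1–B2, B1–B3, B1–B4, B2–B5, B4–B6, B1–B7
Each bag holds 4 vertices, so the decomposition has width 3, which upper-bounds the treewidth. For the lower bound, the 4 vertices {0, 4, 8, 9} are pairwise adjacent, and any tree decomposition puts a clique entirely inside one bag — forcing width ≥ 3. Therefore the treewidth is 3.

3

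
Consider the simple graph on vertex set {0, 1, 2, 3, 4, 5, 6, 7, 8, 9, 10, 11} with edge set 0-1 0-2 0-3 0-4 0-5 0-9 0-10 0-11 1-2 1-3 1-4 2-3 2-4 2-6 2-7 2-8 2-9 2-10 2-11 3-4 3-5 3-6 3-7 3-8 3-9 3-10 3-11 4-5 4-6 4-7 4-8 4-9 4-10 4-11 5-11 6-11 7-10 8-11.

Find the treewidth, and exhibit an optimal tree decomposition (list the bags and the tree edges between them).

Every bag has size at most 5, so the width is 5 − 1 = 4 and tw(G) ≤ 4. On the other hand G contains the 5-clique {0, 1, 2, 3, 4}. A clique must lie in a single bag of any decomposition, so no decomposition can have width below 4. Combining the bounds, tw(G) = 4.

Treewidth 4.
Bags: B1 = {0, 2, 3, 4, 11}  B2 = {2, 3, 4, 8, 11}  B3 = {0, 2, 3, 4, 10}  B4 = {0, 3, 4, 5, 11}  B5 = {0, 2, 3, 4, 9}  B6 = {2, 3, 4, 7, 10}  B7 = {0, 1, 2, 3, 4}  B8 = {2, 3, 4, 6, 11}
Tree: B1–B2, B1–B3, B1–B4, B3–B5, B3–B6, B5–B7, B1–B8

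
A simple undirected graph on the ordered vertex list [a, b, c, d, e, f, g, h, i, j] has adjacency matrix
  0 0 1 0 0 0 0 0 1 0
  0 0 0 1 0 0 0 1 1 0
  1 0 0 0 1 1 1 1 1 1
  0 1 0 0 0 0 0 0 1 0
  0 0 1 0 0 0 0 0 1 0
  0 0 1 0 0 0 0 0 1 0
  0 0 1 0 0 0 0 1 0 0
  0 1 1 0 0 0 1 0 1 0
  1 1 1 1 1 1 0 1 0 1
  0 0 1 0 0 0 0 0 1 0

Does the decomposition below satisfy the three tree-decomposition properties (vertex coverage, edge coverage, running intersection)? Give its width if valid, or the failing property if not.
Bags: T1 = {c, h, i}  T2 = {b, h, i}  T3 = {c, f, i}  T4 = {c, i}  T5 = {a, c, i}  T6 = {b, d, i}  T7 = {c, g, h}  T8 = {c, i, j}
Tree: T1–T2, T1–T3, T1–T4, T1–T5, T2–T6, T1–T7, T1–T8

No — vertex e appears in no bag.

A tree decomposition must satisfy three properties: every vertex lies in some bag; for every edge, both endpoints lie together in some bag; and for every vertex, the bags containing it form a connected subtree. Here vertex e appears in no bag, so the decomposition is invalid.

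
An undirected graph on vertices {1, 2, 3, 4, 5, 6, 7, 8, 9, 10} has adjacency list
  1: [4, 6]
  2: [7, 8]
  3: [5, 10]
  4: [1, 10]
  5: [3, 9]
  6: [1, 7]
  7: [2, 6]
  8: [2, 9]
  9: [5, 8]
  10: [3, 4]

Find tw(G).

2

A width-2 tree decomposition is:
Bags: B1 = {1, 4, 6}  B2 = {4, 6, 7}  B3 = {2, 4, 7}  B4 = {2, 4, 8}  B5 = {4, 8, 9}  B6 = {4, 5, 9}  B7 = {3, 4, 5}  B8 = {3, 4, 10}
Tree: B1–B2, B2–B3, B3–B4, B4–B5, B5–B6, B6–B7, B7–B8
Each bag holds 3 vertices, so the decomposition has width 2, which upper-bounds the treewidth. Since 4–1–6–7–2–8–9–5–3–10–4 is a cycle in G, G is not acyclic. Forests are exactly the graphs of treewidth ≤ 1, so tw(G) ≥ 2. Therefore the treewidth is 2.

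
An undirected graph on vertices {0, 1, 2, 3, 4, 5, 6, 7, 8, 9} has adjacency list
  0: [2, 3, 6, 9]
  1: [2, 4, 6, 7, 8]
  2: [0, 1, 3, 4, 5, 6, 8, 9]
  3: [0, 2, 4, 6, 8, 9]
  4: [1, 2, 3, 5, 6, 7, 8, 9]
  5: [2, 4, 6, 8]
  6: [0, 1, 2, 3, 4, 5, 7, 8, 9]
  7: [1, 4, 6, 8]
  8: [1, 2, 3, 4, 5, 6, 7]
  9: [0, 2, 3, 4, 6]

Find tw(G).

A width-4 tree decomposition is:
Bags: B1 = {2, 3, 4, 6, 8}  B2 = {2, 3, 4, 6, 9}  B3 = {1, 2, 4, 6, 8}  B4 = {0, 2, 3, 6, 9}  B5 = {1, 4, 6, 7, 8}  B6 = {2, 4, 5, 6, 8}
Tree: B1–B2, B1–B3, B2–B4, B3–B5, B1–B6
Each bag holds 5 vertices, so the decomposition has width 4, which upper-bounds the treewidth. On the other hand G contains the 5-clique {0, 2, 3, 6, 9}. A clique must lie in a single bag of any decomposition, so no decomposition can have width below 4. The upper and lower bounds meet at 4, so that is the treewidth.

4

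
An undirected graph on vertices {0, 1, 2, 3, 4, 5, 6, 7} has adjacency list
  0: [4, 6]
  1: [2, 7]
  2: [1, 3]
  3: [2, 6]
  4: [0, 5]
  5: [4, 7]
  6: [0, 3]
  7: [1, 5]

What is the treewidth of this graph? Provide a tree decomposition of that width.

Every bag has size at most 3, so the width is 3 − 1 = 2 and tw(G) ≤ 2. The edges 1–7–5–4–0–6–3–2–1 form a cycle, so G is not a tree and its treewidth is at least 2. The upper and lower bounds meet at 2, so that is the treewidth.

Treewidth 2.
One such decomposition:
Bags: B1 = {1, 5, 7}  B2 = {1, 4, 5}  B3 = {0, 1, 4}  B4 = {0, 1, 6}  B5 = {1, 3, 6}  B6 = {1, 2, 3}
Tree: B1–B2, B2–B3, B3–B4, B4–B5, B5–B6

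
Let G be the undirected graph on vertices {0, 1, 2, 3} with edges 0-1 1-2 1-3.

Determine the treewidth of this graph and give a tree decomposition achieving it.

Treewidth 1.
One optimal decomposition is:
Bags: B1 = {0, 1}  B2 = {1, 2}  B3 = {1, 3}
Tree: B1–B2, B2–B3

Each bag holds 2 vertices, so the decomposition has width 1, which upper-bounds the treewidth. Any graph with an edge has treewidth ≥ 1, and G has the edge 1–0. The upper and lower bounds meet at 1, so that is the treewidth.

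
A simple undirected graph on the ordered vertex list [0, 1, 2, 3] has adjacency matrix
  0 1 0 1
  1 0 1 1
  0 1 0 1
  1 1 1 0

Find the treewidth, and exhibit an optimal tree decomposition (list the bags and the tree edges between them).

Treewidth 2.
Bags: B1 = {1, 2, 3}  B2 = {0, 1, 3}
Tree: B1–B2

Each bag holds 3 vertices, so the decomposition has width 2, which upper-bounds the treewidth. On the other hand G contains the 3-clique {0, 1, 3}. A clique must lie in a single bag of any decomposition, so no decomposition can have width below 2. Therefore the treewidth is 2.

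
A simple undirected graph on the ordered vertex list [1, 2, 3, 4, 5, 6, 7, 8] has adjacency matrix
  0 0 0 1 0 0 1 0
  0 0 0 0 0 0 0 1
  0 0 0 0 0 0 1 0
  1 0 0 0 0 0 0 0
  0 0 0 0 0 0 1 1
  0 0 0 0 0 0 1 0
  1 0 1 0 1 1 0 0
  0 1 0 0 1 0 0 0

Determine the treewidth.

1

A width-1 tree decomposition is:
Bags: B1 = {6, 7}  B2 = {5, 7}  B3 = {5, 8}  B4 = {2, 8}  B5 = {1, 7}  B6 = {3, 7}  B7 = {1, 4}
Tree: B1–B2, B2–B3, B3–B4, B1–B5, B2–B6, B5–B7
Each bag holds 2 vertices, so the decomposition has width 1, which upper-bounds the treewidth. G has an edge, so its treewidth is at least 1. Therefore the treewidth is 1.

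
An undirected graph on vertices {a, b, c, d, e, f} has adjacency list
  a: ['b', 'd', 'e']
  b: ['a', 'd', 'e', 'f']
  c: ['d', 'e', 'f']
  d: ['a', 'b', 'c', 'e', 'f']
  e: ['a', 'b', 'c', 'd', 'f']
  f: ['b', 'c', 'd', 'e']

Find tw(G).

3

A width-3 tree decomposition is:
Bags: B1 = {b, d, e, f}  B2 = {a, b, d, e}  B3 = {c, d, e, f}
Tree: B1–B2, B1–B3
The largest bag has 4 vertices, giving width 3; this decomposition certifies tw(G) ≤ 3. For the lower bound, the 4 vertices {c, d, e, f} are pairwise adjacent, and any tree decomposition puts a clique entirely inside one bag — forcing width ≥ 3. The upper and lower bounds meet at 3, so that is the treewidth.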